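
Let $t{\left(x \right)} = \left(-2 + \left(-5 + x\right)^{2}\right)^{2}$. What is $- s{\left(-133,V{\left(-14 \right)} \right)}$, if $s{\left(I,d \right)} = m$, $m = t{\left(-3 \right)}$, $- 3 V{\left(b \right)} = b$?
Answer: $-3844$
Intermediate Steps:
$V{\left(b \right)} = - \frac{b}{3}$
$m = 3844$ ($m = \left(-2 + \left(-5 - 3\right)^{2}\right)^{2} = \left(-2 + \left(-8\right)^{2}\right)^{2} = \left(-2 + 64\right)^{2} = 62^{2} = 3844$)
$s{\left(I,d \right)} = 3844$
$- s{\left(-133,V{\left(-14 \right)} \right)} = \left(-1\right) 3844 = -3844$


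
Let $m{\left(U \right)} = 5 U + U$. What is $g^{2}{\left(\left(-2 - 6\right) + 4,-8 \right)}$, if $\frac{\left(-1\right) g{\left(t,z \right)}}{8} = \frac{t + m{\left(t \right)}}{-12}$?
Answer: $\frac{3136}{9} \approx 348.44$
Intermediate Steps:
$m{\left(U \right)} = 6 U$
$g{\left(t,z \right)} = \frac{14 t}{3}$ ($g{\left(t,z \right)} = - 8 \frac{t + 6 t}{-12} = - 8 \cdot 7 t \left(- \frac{1}{12}\right) = - 8 \left(- \frac{7 t}{12}\right) = \frac{14 t}{3}$)
$g^{2}{\left(\left(-2 - 6\right) + 4,-8 \right)} = \left(\frac{14 \left(\left(-2 - 6\right) + 4\right)}{3}\right)^{2} = \left(\frac{14 \left(-8 + 4\right)}{3}\right)^{2} = \left(\frac{14}{3} \left(-4\right)\right)^{2} = \left(- \frac{56}{3}\right)^{2} = \frac{3136}{9}$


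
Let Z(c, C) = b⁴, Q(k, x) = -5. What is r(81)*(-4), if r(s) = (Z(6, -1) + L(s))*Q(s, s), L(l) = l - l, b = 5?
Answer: 12500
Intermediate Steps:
Z(c, C) = 625 (Z(c, C) = 5⁴ = 625)
L(l) = 0
r(s) = -3125 (r(s) = (625 + 0)*(-5) = 625*(-5) = -3125)
r(81)*(-4) = -3125*(-4) = 12500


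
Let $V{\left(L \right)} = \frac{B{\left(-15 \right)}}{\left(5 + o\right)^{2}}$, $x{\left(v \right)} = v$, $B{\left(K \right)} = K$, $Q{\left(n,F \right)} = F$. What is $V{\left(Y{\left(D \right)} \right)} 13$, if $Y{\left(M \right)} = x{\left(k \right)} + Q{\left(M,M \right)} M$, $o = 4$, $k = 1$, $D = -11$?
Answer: $- \frac{65}{27} \approx -2.4074$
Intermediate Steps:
$Y{\left(M \right)} = 1 + M^{2}$ ($Y{\left(M \right)} = 1 + M M = 1 + M^{2}$)
$V{\left(L \right)} = - \frac{5}{27}$ ($V{\left(L \right)} = - \frac{15}{\left(5 + 4\right)^{2}} = - \frac{15}{9^{2}} = - \frac{15}{81} = \left(-15\right) \frac{1}{81} = - \frac{5}{27}$)
$V{\left(Y{\left(D \right)} \right)} 13 = \left(- \frac{5}{27}\right) 13 = - \frac{65}{27}$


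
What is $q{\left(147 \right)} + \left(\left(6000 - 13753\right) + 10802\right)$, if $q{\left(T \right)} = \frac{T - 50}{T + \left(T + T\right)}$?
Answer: $\frac{1344706}{441} \approx 3049.2$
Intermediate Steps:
$q{\left(T \right)} = \frac{-50 + T}{3 T}$ ($q{\left(T \right)} = \frac{-50 + T}{T + 2 T} = \frac{-50 + T}{3 T}$)
$q{\left(147 \right)} + \left(\left(6000 - 13753\right) + 10802\right) = \frac{-50 + 147}{3 \cdot 147} + \left(\left(6000 - 13753\right) + 10802\right) = \frac{1}{3} \cdot \frac{1}{147} \cdot 97 + \left(-7753 + 10802\right) = \frac{97}{441} + 3049 = \frac{1344706}{441}$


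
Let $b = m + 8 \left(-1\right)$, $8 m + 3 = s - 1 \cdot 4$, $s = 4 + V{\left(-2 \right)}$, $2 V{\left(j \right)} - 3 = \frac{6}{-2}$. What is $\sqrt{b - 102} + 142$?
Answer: $142 + \frac{i \sqrt{1766}}{4} \approx 142.0 + 10.506 i$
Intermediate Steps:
$V{\left(j \right)} = 0$ ($V{\left(j \right)} = \frac{3}{2} + \frac{6 \frac{1}{-2}}{2} = \frac{3}{2} + \frac{6 \left(- \frac{1}{2}\right)}{2} = \frac{3}{2} + \frac{1}{2} \left(-3\right) = \frac{3}{2} - \frac{3}{2} = 0$)
$s = 4$ ($s = 4 + 0 = 4$)
$m = - \frac{3}{8}$ ($m = - \frac{3}{8} + \frac{4 - 1 \cdot 4}{8} = - \frac{3}{8} + \frac{4 - 4}{8} = - \frac{3}{8} + \frac{1}{8} \cdot 0 = - \frac{3}{8} + 0 = - \frac{3}{8} \approx -0.375$)
$b = - \frac{67}{8}$ ($b = - \frac{3}{8} + 8 \left(-1\right) = - \frac{3}{8} - 8 = - \frac{67}{8} \approx -8.375$)
$\sqrt{b - 102} + 142 = \sqrt{- \frac{67}{8} - 102} + 142 = \sqrt{- \frac{883}{8}} + 142 = \frac{i \sqrt{1766}}{4} + 142 = 142 + \frac{i \sqrt{1766}}{4}$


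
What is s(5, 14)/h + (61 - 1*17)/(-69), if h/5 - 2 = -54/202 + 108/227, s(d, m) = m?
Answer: 11008222/17468385 ≈ 0.63018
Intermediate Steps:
h = 253165/22927 (h = 10 + 5*(-54/202 + 108/227) = 10 + 5*(-54*1/202 + 108*(1/227)) = 10 + 5*(-27/101 + 108/227) = 10 + 5*(4779/22927) = 10 + 23895/22927 = 253165/22927 ≈ 11.042)
s(5, 14)/h + (61 - 1*17)/(-69) = 14/(253165/22927) + (61 - 1*17)/(-69) = 14*(22927/253165) + (61 - 17)*(-1/69) = 320978/253165 + 44*(-1/69) = 320978/253165 - 44/69 = 11008222/17468385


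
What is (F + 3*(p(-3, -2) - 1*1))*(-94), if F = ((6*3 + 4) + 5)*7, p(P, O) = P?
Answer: -16638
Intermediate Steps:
F = 189 (F = ((18 + 4) + 5)*7 = (22 + 5)*7 = 27*7 = 189)
(F + 3*(p(-3, -2) - 1*1))*(-94) = (189 + 3*(-3 - 1*1))*(-94) = (189 + 3*(-3 - 1))*(-94) = (189 + 3*(-4))*(-94) = (189 - 12)*(-94) = 177*(-94) = -16638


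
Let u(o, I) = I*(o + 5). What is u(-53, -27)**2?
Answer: 1679616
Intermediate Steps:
u(o, I) = I*(5 + o)
u(-53, -27)**2 = (-27*(5 - 53))**2 = (-27*(-48))**2 = 1296**2 = 1679616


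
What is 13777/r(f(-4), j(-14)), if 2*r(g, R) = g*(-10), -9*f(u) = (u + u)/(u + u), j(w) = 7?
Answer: 123993/5 ≈ 24799.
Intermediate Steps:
f(u) = -⅑ (f(u) = -(u + u)/(9*(u + u)) = -2*u/(9*(2*u)) = -2*u*1/(2*u)/9 = -⅑*1 = -⅑)
r(g, R) = -5*g (r(g, R) = (g*(-10))/2 = (-10*g)/2 = -5*g)
13777/r(f(-4), j(-14)) = 13777/((-5*(-⅑))) = 13777/(5/9) = 13777*(9/5) = 123993/5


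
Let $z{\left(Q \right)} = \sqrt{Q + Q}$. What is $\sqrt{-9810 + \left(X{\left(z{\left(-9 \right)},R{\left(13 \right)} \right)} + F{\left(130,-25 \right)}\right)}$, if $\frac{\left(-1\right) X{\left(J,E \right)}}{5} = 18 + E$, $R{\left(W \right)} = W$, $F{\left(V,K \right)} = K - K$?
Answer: $i \sqrt{9965} \approx 99.825 i$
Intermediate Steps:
$F{\left(V,K \right)} = 0$
$z{\left(Q \right)} = \sqrt{2} \sqrt{Q}$ ($z{\left(Q \right)} = \sqrt{2 Q} = \sqrt{2} \sqrt{Q}$)
$X{\left(J,E \right)} = -90 - 5 E$ ($X{\left(J,E \right)} = - 5 \left(18 + E\right) = -90 - 5 E$)
$\sqrt{-9810 + \left(X{\left(z{\left(-9 \right)},R{\left(13 \right)} \right)} + F{\left(130,-25 \right)}\right)} = \sqrt{-9810 + \left(\left(-90 - 65\right) + 0\right)} = \sqrt{-9810 + \left(-155 + 0\right)} = \sqrt{-9810 - 155} = \sqrt{-9965} = i \sqrt{9965}$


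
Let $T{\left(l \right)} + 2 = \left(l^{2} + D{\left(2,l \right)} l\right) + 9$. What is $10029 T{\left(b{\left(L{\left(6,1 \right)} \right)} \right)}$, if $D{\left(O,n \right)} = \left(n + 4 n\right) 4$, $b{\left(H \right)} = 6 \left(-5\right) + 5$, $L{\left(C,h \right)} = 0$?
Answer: $131700828$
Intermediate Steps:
$b{\left(H \right)} = -25$ ($b{\left(H \right)} = -30 + 5 = -25$)
$D{\left(O,n \right)} = 20 n$ ($D{\left(O,n \right)} = 5 n 4 = 20 n$)
$T{\left(l \right)} = 7 + 21 l^{2}$ ($T{\left(l \right)} = -2 + \left(\left(l^{2} + 20 l l\right) + 9\right) = -2 + \left(\left(l^{2} + 20 l^{2}\right) + 9\right) = -2 + \left(21 l^{2} + 9\right) = -2 + \left(9 + 21 l^{2}\right) = 7 + 21 l^{2}$)
$10029 T{\left(b{\left(L{\left(6,1 \right)} \right)} \right)} = 10029 \left(7 + 21 \left(-25\right)^{2}\right) = 10029 \left(7 + 21 \cdot 625\right) = 10029 \left(7 + 13125\right) = 10029 \cdot 13132 = 131700828$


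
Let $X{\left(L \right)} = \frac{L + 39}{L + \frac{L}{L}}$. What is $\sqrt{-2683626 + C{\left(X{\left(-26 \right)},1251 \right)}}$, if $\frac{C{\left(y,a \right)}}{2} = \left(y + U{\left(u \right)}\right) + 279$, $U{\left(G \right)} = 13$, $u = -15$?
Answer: $\frac{2 i \sqrt{16769019}}{5} \approx 1638.0 i$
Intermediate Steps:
$X{\left(L \right)} = \frac{39 + L}{1 + L}$ ($X{\left(L \right)} = \frac{39 + L}{L + 1} = \frac{39 + L}{1 + L}$)
$C{\left(y,a \right)} = 584 + 2 y$ ($C{\left(y,a \right)} = 2 \left(\left(y + 13\right) + 279\right) = 2 \left(\left(13 + y\right) + 279\right) = 2 \left(292 + y\right) = 584 + 2 y$)
$\sqrt{-2683626 + C{\left(X{\left(-26 \right)},1251 \right)}} = \sqrt{-2683626 + \left(584 + 2 \frac{39 - 26}{1 - 26}\right)} = \sqrt{-2683626 + \left(584 + 2 \frac{1}{-25} \cdot 13\right)} = \sqrt{-2683626 + \left(584 + 2 \left(\left(- \frac{1}{25}\right) 13\right)\right)} = \sqrt{-2683626 + \left(584 + 2 \left(- \frac{13}{25}\right)\right)} = \sqrt{-2683626 + \left(584 - \frac{26}{25}\right)} = \sqrt{-2683626 + \frac{14574}{25}} = \sqrt{- \frac{67076076}{25}} = \frac{2 i \sqrt{16769019}}{5}$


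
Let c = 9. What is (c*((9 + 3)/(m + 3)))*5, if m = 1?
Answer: 135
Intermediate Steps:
(c*((9 + 3)/(m + 3)))*5 = (9*((9 + 3)/(1 + 3)))*5 = (9*(12/4))*5 = (9*(12*(¼)))*5 = (9*3)*5 = 27*5 = 135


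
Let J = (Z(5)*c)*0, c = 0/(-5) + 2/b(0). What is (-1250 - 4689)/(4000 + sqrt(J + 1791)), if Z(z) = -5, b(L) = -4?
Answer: -23756000/15998209 + 17817*sqrt(199)/15998209 ≈ -1.4692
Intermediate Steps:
c = -1/2 (c = 0/(-5) + 2/(-4) = 0*(-1/5) + 2*(-1/4) = 0 - 1/2 = -1/2 ≈ -0.50000)
J = 0 (J = -5*(-1/2)*0 = (5/2)*0 = 0)
(-1250 - 4689)/(4000 + sqrt(J + 1791)) = (-1250 - 4689)/(4000 + sqrt(0 + 1791)) = -5939/(4000 + sqrt(1791)) = -5939/(4000 + 3*sqrt(199))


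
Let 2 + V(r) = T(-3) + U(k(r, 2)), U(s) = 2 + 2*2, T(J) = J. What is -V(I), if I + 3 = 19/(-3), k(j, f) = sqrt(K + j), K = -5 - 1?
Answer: -1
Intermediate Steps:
K = -6
k(j, f) = sqrt(-6 + j)
U(s) = 6 (U(s) = 2 + 4 = 6)
I = -28/3 (I = -3 + 19/(-3) = -3 + 19*(-1/3) = -3 - 19/3 = -28/3 ≈ -9.3333)
V(r) = 1 (V(r) = -2 + (-3 + 6) = -2 + 3 = 1)
-V(I) = -1*1 = -1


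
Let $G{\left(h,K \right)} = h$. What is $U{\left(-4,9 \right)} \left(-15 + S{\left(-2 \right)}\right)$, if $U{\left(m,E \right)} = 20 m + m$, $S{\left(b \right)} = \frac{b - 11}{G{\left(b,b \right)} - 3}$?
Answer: $\frac{5208}{5} \approx 1041.6$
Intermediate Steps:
$S{\left(b \right)} = \frac{-11 + b}{-3 + b}$ ($S{\left(b \right)} = \frac{b - 11}{b - 3} = \frac{-11 + b}{-3 + b}$)
$U{\left(m,E \right)} = 21 m$
$U{\left(-4,9 \right)} \left(-15 + S{\left(-2 \right)}\right) = 21 \left(-4\right) \left(-15 + \frac{-11 - 2}{-3 - 2}\right) = - 84 \left(-15 + \frac{1}{-5} \left(-13\right)\right) = - 84 \left(-15 - - \frac{13}{5}\right) = - 84 \left(-15 + \frac{13}{5}\right) = \left(-84\right) \left(- \frac{62}{5}\right) = \frac{5208}{5}$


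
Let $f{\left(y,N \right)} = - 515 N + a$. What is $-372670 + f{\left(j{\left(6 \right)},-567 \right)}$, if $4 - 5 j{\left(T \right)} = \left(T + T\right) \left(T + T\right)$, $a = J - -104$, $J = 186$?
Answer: $-80375$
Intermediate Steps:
$a = 290$ ($a = 186 - -104 = 186 + 104 = 290$)
$j{\left(T \right)} = \frac{4}{5} - \frac{4 T^{2}}{5}$ ($j{\left(T \right)} = \frac{4}{5} - \frac{\left(T + T\right) \left(T + T\right)}{5} = \frac{4}{5} - \frac{2 T 2 T}{5} = \frac{4}{5} - \frac{4 T^{2}}{5}$)
$f{\left(y,N \right)} = 290 - 515 N$ ($f{\left(y,N \right)} = - 515 N + 290 = 290 - 515 N$)
$-372670 + f{\left(j{\left(6 \right)},-567 \right)} = -372670 + \left(290 - -292005\right) = -372670 + \left(290 + 292005\right) = -372670 + 292295 = -80375$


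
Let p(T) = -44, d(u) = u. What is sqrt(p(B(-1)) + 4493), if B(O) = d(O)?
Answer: sqrt(4449) ≈ 66.701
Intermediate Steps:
B(O) = O
sqrt(p(B(-1)) + 4493) = sqrt(-44 + 4493) = sqrt(4449)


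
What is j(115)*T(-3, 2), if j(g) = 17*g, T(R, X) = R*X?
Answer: -11730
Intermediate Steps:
j(115)*T(-3, 2) = (17*115)*(-3*2) = 1955*(-6) = -11730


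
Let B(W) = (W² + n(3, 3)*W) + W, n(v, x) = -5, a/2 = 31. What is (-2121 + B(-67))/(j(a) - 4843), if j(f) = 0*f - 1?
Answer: -659/1211 ≈ -0.54418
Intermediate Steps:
a = 62 (a = 2*31 = 62)
j(f) = -1 (j(f) = 0 - 1 = -1)
B(W) = W² - 4*W (B(W) = (W² - 5*W) + W = W² - 4*W)
(-2121 + B(-67))/(j(a) - 4843) = (-2121 - 67*(-4 - 67))/(-1 - 4843) = (-2121 - 67*(-71))/(-4844) = (-2121 + 4757)*(-1/4844) = 2636*(-1/4844) = -659/1211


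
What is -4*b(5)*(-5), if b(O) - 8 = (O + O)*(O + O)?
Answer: 2160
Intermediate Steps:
b(O) = 8 + 4*O² (b(O) = 8 + (O + O)*(O + O) = 8 + (2*O)*(2*O) = 8 + 4*O²)
-4*b(5)*(-5) = -4*(8 + 4*5²)*(-5) = -4*(8 + 4*25)*(-5) = -4*(8 + 100)*(-5) = -4*108*(-5) = -432*(-5) = 2160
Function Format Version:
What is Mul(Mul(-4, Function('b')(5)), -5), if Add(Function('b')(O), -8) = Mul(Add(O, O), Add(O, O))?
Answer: 2160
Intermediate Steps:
Function('b')(O) = Add(8, Mul(4, Pow(O, 2))) (Function('b')(O) = Add(8, Mul(Add(O, O), Add(O, O))) = Add(8, Mul(Mul(2, O), Mul(2, O))) = Add(8, Mul(4, Pow(O, 2))))
Mul(Mul(-4, Function('b')(5)), -5) = Mul(Mul(-4, Add(8, Mul(4, Pow(5, 2)))), -5) = Mul(Mul(-4, Add(8, Mul(4, 25))), -5) = Mul(Mul(-4, Add(8, 100)), -5) = Mul(Mul(-4, 108), -5) = Mul(-432, -5) = 2160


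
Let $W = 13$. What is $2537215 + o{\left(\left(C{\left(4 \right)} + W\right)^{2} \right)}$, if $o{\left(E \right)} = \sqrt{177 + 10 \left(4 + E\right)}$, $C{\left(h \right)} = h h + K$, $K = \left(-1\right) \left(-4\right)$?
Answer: $2537215 + \sqrt{11107} \approx 2.5373 \cdot 10^{6}$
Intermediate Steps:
$K = 4$
$C{\left(h \right)} = 4 + h^{2}$ ($C{\left(h \right)} = h h + 4 = h^{2} + 4 = 4 + h^{2}$)
$o{\left(E \right)} = \sqrt{217 + 10 E}$ ($o{\left(E \right)} = \sqrt{177 + \left(40 + 10 E\right)} = \sqrt{217 + 10 E}$)
$2537215 + o{\left(\left(C{\left(4 \right)} + W\right)^{2} \right)} = 2537215 + \sqrt{217 + 10 \left(\left(4 + 4^{2}\right) + 13\right)^{2}} = 2537215 + \sqrt{217 + 10 \left(\left(4 + 16\right) + 13\right)^{2}} = 2537215 + \sqrt{217 + 10 \left(20 + 13\right)^{2}} = 2537215 + \sqrt{217 + 10 \cdot 33^{2}} = 2537215 + \sqrt{217 + 10 \cdot 1089} = 2537215 + \sqrt{217 + 10890} = 2537215 + \sqrt{11107}$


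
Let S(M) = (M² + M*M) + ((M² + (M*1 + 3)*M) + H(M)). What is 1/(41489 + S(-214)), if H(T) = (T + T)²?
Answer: 1/407215 ≈ 2.4557e-6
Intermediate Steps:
H(T) = 4*T² (H(T) = (2*T)² = 4*T²)
S(M) = 7*M² + M*(3 + M) (S(M) = (M² + M*M) + ((M² + (M*1 + 3)*M) + 4*M²) = (M² + M²) + ((M² + (M + 3)*M) + 4*M²) = 2*M² + ((M² + (3 + M)*M) + 4*M²) = 2*M² + ((M² + M*(3 + M)) + 4*M²) = 2*M² + (5*M² + M*(3 + M)) = 7*M² + M*(3 + M))
1/(41489 + S(-214)) = 1/(41489 - 214*(3 + 8*(-214))) = 1/(41489 - 214*(3 - 1712)) = 1/(41489 - 214*(-1709)) = 1/(41489 + 365726) = 1/407215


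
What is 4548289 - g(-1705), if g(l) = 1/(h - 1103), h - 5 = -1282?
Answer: 10824927821/2380 ≈ 4.5483e+6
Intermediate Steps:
h = -1277 (h = 5 - 1282 = -1277)
g(l) = -1/2380 (g(l) = 1/(-1277 - 1103) = 1/(-2380) = -1/2380)
4548289 - g(-1705) = 4548289 - 1*(-1/2380) = 4548289 + 1/2380 = 10824927821/2380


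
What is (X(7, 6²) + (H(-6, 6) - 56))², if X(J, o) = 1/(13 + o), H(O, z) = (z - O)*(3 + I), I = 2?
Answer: 38809/2401 ≈ 16.164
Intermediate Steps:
H(O, z) = -5*O + 5*z (H(O, z) = (z - O)*(3 + 2) = (z - O)*5 = -5*O + 5*z)
(X(7, 6²) + (H(-6, 6) - 56))² = (1/(13 + 6²) + ((-5*(-6) + 5*6) - 56))² = (1/(13 + 36) + ((30 + 30) - 56))² = (1/49 + (60 - 56))² = (1/49 + 4)² = (197/49)² = 38809/2401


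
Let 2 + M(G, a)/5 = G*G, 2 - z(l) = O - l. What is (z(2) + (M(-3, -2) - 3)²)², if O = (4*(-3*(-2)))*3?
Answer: 913936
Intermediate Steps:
O = 72 (O = (4*6)*3 = 24*3 = 72)
z(l) = -70 + l (z(l) = 2 - (72 - l) = 2 + (-72 + l) = -70 + l)
M(G, a) = -10 + 5*G² (M(G, a) = -10 + 5*(G*G) = -10 + 5*G²)
(z(2) + (M(-3, -2) - 3)²)² = ((-70 + 2) + ((-10 + 5*(-3)²) - 3)²)² = (-68 + ((-10 + 5*9) - 3)²)² = (-68 + ((-10 + 45) - 3)²)² = (-68 + (35 - 3)²)² = (-68 + 32²)² = (-68 + 1024)² = 956² = 913936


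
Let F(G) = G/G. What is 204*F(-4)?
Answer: 204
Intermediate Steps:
F(G) = 1
204*F(-4) = 204*1 = 204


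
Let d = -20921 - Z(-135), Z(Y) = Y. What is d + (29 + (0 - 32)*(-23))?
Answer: -20021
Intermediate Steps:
d = -20786 (d = -20921 - 1*(-135) = -20921 + 135 = -20786)
d + (29 + (0 - 32)*(-23)) = -20786 + (29 + (0 - 32)*(-23)) = -20786 + (29 - 32*(-23)) = -20786 + (29 + 736) = -20786 + 765 = -20021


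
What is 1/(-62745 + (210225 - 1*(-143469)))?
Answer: 1/290949 ≈ 3.4370e-6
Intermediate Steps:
1/(-62745 + (210225 - 1*(-143469))) = 1/(-62745 + (210225 + 143469)) = 1/(-62745 + 353694) = 1/290949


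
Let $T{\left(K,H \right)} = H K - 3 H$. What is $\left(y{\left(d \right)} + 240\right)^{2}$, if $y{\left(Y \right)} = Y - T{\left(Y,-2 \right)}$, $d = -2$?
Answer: $51984$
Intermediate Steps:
$T{\left(K,H \right)} = - 3 H + H K$
$y{\left(Y \right)} = -6 + 3 Y$ ($y{\left(Y \right)} = Y - - 2 \left(-3 + Y\right) = Y - \left(6 - 2 Y\right) = Y + \left(-6 + 2 Y\right) = -6 + 3 Y$)
$\left(y{\left(d \right)} + 240\right)^{2} = \left(\left(-6 + 3 \left(-2\right)\right) + 240\right)^{2} = \left(\left(-6 - 6\right) + 240\right)^{2} = \left(-12 + 240\right)^{2} = 228^{2} = 51984$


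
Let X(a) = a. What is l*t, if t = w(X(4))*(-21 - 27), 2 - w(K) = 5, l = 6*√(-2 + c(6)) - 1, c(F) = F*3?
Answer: 3312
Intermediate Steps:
c(F) = 3*F
l = 23 (l = 6*√(-2 + 3*6) - 1 = 6*√(-2 + 18) - 1 = 6*√16 - 1 = 6*4 - 1 = 24 - 1 = 23)
w(K) = -3 (w(K) = 2 - 1*5 = 2 - 5 = -3)
t = 144 (t = -3*(-21 - 27) = -3*(-48) = 144)
l*t = 23*144 = 3312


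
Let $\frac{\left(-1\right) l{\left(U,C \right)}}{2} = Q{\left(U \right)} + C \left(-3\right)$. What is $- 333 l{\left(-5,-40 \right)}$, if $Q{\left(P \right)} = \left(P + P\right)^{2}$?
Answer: $146520$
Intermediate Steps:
$Q{\left(P \right)} = 4 P^{2}$ ($Q{\left(P \right)} = \left(2 P\right)^{2} = 4 P^{2}$)
$l{\left(U,C \right)} = - 8 U^{2} + 6 C$ ($l{\left(U,C \right)} = - 2 \left(4 U^{2} + C \left(-3\right)\right) = - 2 \left(4 U^{2} - 3 C\right) = - 2 \left(- 3 C + 4 U^{2}\right) = - 8 U^{2} + 6 C$)
$- 333 l{\left(-5,-40 \right)} = - 333 \left(- 8 \left(-5\right)^{2} + 6 \left(-40\right)\right) = - 333 \left(\left(-8\right) 25 - 240\right) = - 333 \left(-200 - 240\right) = \left(-333\right) \left(-440\right) = 146520$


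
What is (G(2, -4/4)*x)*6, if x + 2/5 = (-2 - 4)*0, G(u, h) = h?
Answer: 12/5 ≈ 2.4000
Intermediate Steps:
x = -⅖ (x = -⅖ + (-2 - 4)*0 = -⅖ - 6*0 = -⅖ + 0 = -⅖ ≈ -0.40000)
(G(2, -4/4)*x)*6 = (-4/4*(-⅖))*6 = (-4*¼*(-⅖))*6 = -1*(-⅖)*6 = (⅖)*6 = 12/5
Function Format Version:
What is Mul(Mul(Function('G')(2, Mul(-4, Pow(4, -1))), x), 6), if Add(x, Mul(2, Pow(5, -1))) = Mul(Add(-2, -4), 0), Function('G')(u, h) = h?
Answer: Rational(12, 5) ≈ 2.4000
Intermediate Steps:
x = Rational(-2, 5) (x = Add(Rational(-2, 5), Mul(Add(-2, -4), 0)) = Add(Rational(-2, 5), Mul(-6, 0)) = Add(Rational(-2, 5), 0) = Rational(-2, 5) ≈ -0.40000)
Mul(Mul(Function('G')(2, Mul(-4, Pow(4, -1))), x), 6) = Mul(Mul(Mul(-4, Pow(4, -1)), Rational(-2, 5)), 6) = Mul(Mul(Mul(-4, Rational(1, 4)), Rational(-2, 5)), 6) = Mul(Mul(-1, Rational(-2, 5)), 6) = Mul(Rational(2, 5), 6) = Rational(12, 5)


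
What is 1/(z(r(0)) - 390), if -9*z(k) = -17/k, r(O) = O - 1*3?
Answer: -27/10547 ≈ -0.0025600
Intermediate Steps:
r(O) = -3 + O (r(O) = O - 3 = -3 + O)
z(k) = 17/(9*k) (z(k) = -(-17)/(9*k) = 17/(9*k))
1/(z(r(0)) - 390) = 1/(17/(9*(-3 + 0)) - 390) = 1/((17/9)/(-3) - 390) = 1/((17/9)*(-⅓) - 390) = 1/(-17/27 - 390) = 1/(-10547/27) = -27/10547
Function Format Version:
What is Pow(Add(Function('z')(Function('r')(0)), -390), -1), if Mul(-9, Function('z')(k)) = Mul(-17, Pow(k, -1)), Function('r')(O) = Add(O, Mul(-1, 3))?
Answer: Rational(-27, 10547) ≈ -0.0025600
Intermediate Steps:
Function('r')(O) = Add(-3, O) (Function('r')(O) = Add(O, -3) = Add(-3, O))
Function('z')(k) = Mul(Rational(17, 9), Pow(k, -1)) (Function('z')(k) = Mul(Rational(-1, 9), Mul(-17, Pow(k, -1))) = Mul(Rational(17, 9), Pow(k, -1)))
Pow(Add(Function('z')(Function('r')(0)), -390), -1) = Pow(Add(Mul(Rational(17, 9), Pow(Add(-3, 0), -1)), -390), -1) = Pow(Add(Mul(Rational(17, 9), Pow(-3, -1)), -390), -1) = Pow(Add(Mul(Rational(17, 9), Rational(-1, 3)), -390), -1) = Pow(Add(Rational(-17, 27), -390), -1) = Pow(Rational(-10547, 27), -1) = Rational(-27, 10547)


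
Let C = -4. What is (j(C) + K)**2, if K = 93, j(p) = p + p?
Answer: 7225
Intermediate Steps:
j(p) = 2*p
(j(C) + K)**2 = (2*(-4) + 93)**2 = (-8 + 93)**2 = 85**2 = 7225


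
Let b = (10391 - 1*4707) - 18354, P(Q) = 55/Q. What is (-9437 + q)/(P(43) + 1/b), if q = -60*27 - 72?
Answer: -6063190490/696807 ≈ -8701.4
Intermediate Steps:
b = -12670 (b = (10391 - 4707) - 18354 = 5684 - 18354 = -12670)
q = -1692 (q = -1620 - 72 = -1692)
(-9437 + q)/(P(43) + 1/b) = (-9437 - 1692)/(55/43 + 1/(-12670)) = -11129/(55*(1/43) - 1/12670) = -11129/(55/43 - 1/12670) = -11129/696807/544810 = -11129*544810/696807 = -6063190490/696807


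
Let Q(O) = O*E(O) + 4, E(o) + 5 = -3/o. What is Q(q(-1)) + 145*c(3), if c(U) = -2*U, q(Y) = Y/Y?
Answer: -874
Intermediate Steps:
E(o) = -5 - 3/o
q(Y) = 1
Q(O) = 4 + O*(-5 - 3/O) (Q(O) = O*(-5 - 3/O) + 4 = 4 + O*(-5 - 3/O))
Q(q(-1)) + 145*c(3) = (1 - 5*1) + 145*(-2*3) = (1 - 5) + 145*(-6) = -4 - 870 = -874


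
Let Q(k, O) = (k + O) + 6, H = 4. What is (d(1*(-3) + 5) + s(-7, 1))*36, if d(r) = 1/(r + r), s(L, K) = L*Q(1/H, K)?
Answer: -1818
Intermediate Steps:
Q(k, O) = 6 + O + k (Q(k, O) = (O + k) + 6 = 6 + O + k)
s(L, K) = L*(25/4 + K) (s(L, K) = L*(6 + K + 1/4) = L*(25/4 + K))
d(r) = 1/(2*r)
(d(1*(-3) + 5) + s(-7, 1))*36 = (1/(2*(1*(-3) + 5)) + (1/4)*(-7)*(25 + 4*1))*36 = (1/(2*(-3 + 5)) + (1/4)*(-7)*(25 + 4))*36 = ((1/2)/2 + (1/4)*(-7)*29)*36 = ((1/2)*(1/2) - 203/4)*36 = (1/4 - 203/4)*36 = -101/2*36 = -1818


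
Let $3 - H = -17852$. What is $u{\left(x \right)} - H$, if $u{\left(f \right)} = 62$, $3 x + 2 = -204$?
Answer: $-17793$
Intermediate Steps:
$x = - \frac{206}{3}$ ($x = - \frac{2}{3} + \frac{1}{3} \left(-204\right) = - \frac{2}{3} - 68 = - \frac{206}{3} \approx -68.667$)
$H = 17855$ ($H = 3 - -17852 = 3 + 17852 = 17855$)
$u{\left(x \right)} - H = 62 - 17855 = -17793$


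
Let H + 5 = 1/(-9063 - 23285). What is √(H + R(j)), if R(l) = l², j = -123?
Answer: √3956412318137/16174 ≈ 122.98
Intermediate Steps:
H = -161741/32348 (H = -5 + 1/(-9063 - 23285) = -5 + 1/(-32348) = -5 - 1/32348 = -161741/32348 ≈ -5.0000)
√(H + R(j)) = √(-161741/32348 + (-123)²) = √(-161741/32348 + 15129) = √(489231151/32348) = √3956412318137/16174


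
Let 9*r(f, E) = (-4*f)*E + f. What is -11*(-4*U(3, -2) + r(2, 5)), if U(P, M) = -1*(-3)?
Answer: 1606/9 ≈ 178.44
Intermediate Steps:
r(f, E) = f/9 - 4*E*f/9 (r(f, E) = ((-4*f)*E + f)/9 = (-4*E*f + f)/9 = (f - 4*E*f)/9 = f/9 - 4*E*f/9)
U(P, M) = 3
-11*(-4*U(3, -2) + r(2, 5)) = -11*(-4*3 + (1/9)*2*(1 - 4*5)) = -11*(-12 + (1/9)*2*(1 - 20)) = -11*(-12 + (1/9)*2*(-19)) = -11*(-12 - 38/9) = -11*(-146/9) = 1606/9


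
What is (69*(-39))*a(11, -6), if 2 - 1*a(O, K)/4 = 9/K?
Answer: -37674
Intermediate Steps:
a(O, K) = 8 - 36/K
(69*(-39))*a(11, -6) = (69*(-39))*(8 - 36/(-6)) = -2691*(8 - 36*(-⅙)) = -2691*(8 + 6) = -2691*14 = -37674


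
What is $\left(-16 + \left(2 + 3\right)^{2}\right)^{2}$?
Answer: $81$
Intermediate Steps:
$\left(-16 + \left(2 + 3\right)^{2}\right)^{2} = \left(-16 + 5^{2}\right)^{2} = \left(-16 + 25\right)^{2} = 9^{2} = 81$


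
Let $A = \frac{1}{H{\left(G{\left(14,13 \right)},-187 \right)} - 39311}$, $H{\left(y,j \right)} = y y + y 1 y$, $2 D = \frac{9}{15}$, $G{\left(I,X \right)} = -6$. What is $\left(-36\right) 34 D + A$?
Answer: $- \frac{72042809}{196195} \approx -367.2$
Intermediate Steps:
$D = \frac{3}{10}$ ($D = \frac{9 \cdot \frac{1}{15}}{2} = \frac{1}{2} \cdot \frac{3}{5} = \frac{3}{10} \approx 0.3$)
$H{\left(y,j \right)} = 2 y^{2}$ ($H{\left(y,j \right)} = y^{2} + y y = y^{2} + y^{2} = 2 y^{2}$)
$A = - \frac{1}{39239}$ ($A = \frac{1}{2 \left(-6\right)^{2} - 39311} = \frac{1}{2 \cdot 36 - 39311} = \frac{1}{72 - 39311} = \frac{1}{-39239} = - \frac{1}{39239} \approx -2.5485 \cdot 10^{-5}$)
$\left(-36\right) 34 D + A = \left(-36\right) 34 \cdot \frac{3}{10} - \frac{1}{39239} = \left(-1224\right) \frac{3}{10} - \frac{1}{39239} = - \frac{1836}{5} - \frac{1}{39239} = - \frac{72042809}{196195}$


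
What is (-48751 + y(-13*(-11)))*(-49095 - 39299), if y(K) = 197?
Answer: 4291882276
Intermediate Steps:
(-48751 + y(-13*(-11)))*(-49095 - 39299) = (-48751 + 197)*(-49095 - 39299) = -48554*(-88394) = 4291882276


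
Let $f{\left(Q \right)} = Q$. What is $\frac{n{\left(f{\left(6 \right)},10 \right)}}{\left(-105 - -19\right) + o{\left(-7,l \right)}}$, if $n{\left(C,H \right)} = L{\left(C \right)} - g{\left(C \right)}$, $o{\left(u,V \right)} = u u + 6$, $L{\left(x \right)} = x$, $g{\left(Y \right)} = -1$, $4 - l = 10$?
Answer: $- \frac{7}{31} \approx -0.22581$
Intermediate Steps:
$l = -6$ ($l = 4 - 10 = -6$)
$o{\left(u,V \right)} = 6 + u^{2}$ ($o{\left(u,V \right)} = u^{2} + 6 = 6 + u^{2}$)
$n{\left(C,H \right)} = 1 + C$ ($n{\left(C,H \right)} = C - -1 = C + 1 = 1 + C$)
$\frac{n{\left(f{\left(6 \right)},10 \right)}}{\left(-105 - -19\right) + o{\left(-7,l \right)}} = \frac{1 + 6}{\left(-105 - -19\right) + \left(6 + \left(-7\right)^{2}\right)} = \frac{7}{\left(-105 + 19\right) + \left(6 + 49\right)} = \frac{7}{-86 + 55} = \frac{7}{-31} = 7 \left(- \frac{1}{31}\right) = - \frac{7}{31}$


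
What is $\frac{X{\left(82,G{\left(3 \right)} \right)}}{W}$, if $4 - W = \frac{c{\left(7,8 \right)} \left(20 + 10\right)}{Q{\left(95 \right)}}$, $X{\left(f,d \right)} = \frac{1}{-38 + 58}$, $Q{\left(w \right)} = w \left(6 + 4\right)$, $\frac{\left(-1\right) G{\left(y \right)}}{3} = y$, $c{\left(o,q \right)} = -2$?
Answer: $\frac{19}{1544} \approx 0.012306$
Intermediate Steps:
$G{\left(y \right)} = - 3 y$
$Q{\left(w \right)} = 10 w$ ($Q{\left(w \right)} = w 10 = 10 w$)
$X{\left(f,d \right)} = \frac{1}{20}$
$W = \frac{386}{95}$ ($W = 4 - \frac{\left(-2\right) \left(20 + 10\right)}{10 \cdot 95} = 4 - \frac{\left(-2\right) 30}{950} = 4 - \left(-60\right) \frac{1}{950} = 4 - - \frac{6}{95} = 4 + \frac{6}{95} = \frac{386}{95} \approx 4.0632$)
$\frac{X{\left(82,G{\left(3 \right)} \right)}}{W} = \frac{1}{20 \cdot \frac{386}{95}} = \frac{1}{20} \cdot \frac{95}{386} = \frac{19}{1544}$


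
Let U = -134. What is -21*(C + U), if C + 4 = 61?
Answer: 1617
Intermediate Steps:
C = 57 (C = -4 + 61 = 57)
-21*(C + U) = -21*(57 - 134) = -21*(-77) = 1617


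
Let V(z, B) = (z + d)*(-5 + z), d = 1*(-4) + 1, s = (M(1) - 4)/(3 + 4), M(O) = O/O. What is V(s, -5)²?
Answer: 831744/2401 ≈ 346.42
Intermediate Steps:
M(O) = 1
s = -3/7 (s = (1 - 4)/(3 + 4) = -3/7 ≈ -0.42857)
d = -3 (d = -4 + 1 = -3)
V(z, B) = (-5 + z)*(-3 + z) (V(z, B) = (z - 3)*(-5 + z) = (-3 + z)*(-5 + z) = (-5 + z)*(-3 + z))
V(s, -5)² = (15 + (-3/7)² - 8*(-3/7))² = (15 + 9/49 + 24/7)² = (912/49)² = 831744/2401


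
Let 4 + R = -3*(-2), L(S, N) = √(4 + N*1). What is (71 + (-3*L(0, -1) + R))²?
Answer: 5356 - 438*√3 ≈ 4597.4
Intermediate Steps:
L(S, N) = √(4 + N)
R = 2 (R = -4 - 3*(-2) = -4 + 6 = 2)
(71 + (-3*L(0, -1) + R))² = (71 + (-3*√(4 - 1) + 2))² = (71 + (-3*√3 + 2))² = (71 + (2 - 3*√3))² = (73 - 3*√3)²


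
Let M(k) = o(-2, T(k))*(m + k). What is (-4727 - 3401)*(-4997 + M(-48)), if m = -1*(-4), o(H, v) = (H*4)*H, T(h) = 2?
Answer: 46337728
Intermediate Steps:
o(H, v) = 4*H**2 (o(H, v) = (4*H)*H = 4*H**2)
m = 4
M(k) = 64 + 16*k (M(k) = (4*(-2)**2)*(4 + k) = (4*4)*(4 + k) = 16*(4 + k) = 64 + 16*k)
(-4727 - 3401)*(-4997 + M(-48)) = (-4727 - 3401)*(-4997 + (64 + 16*(-48))) = -8128*(-4997 + (64 - 768)) = -8128*(-4997 - 704) = -8128*(-5701) = 46337728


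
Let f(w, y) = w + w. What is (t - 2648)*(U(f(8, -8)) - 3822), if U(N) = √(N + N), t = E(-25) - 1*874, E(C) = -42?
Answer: 13621608 - 14256*√2 ≈ 1.3601e+7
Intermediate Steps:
f(w, y) = 2*w
t = -916 (t = -42 - 1*874 = -42 - 874 = -916)
U(N) = √2*√N (U(N) = √(2*N) = √2*√N)
(t - 2648)*(U(f(8, -8)) - 3822) = (-916 - 2648)*(√2*√(2*8) - 3822) = -3564*(√2*√16 - 3822) = -3564*(√2*4 - 3822) = -3564*(4*√2 - 3822) = -3564*(-3822 + 4*√2) = 13621608 - 14256*√2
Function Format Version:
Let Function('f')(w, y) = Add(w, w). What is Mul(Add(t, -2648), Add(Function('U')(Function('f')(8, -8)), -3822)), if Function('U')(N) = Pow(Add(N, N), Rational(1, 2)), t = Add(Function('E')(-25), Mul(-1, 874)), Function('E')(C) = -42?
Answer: Add(13621608, Mul(-14256, Pow(2, Rational(1, 2)))) ≈ 1.3601e+7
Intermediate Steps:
Function('f')(w, y) = Mul(2, w)
t = -916 (t = Add(-42, Mul(-1, 874)) = Add(-42, -874) = -916)
Function('U')(N) = Mul(Pow(2, Rational(1, 2)), Pow(N, Rational(1, 2))) (Function('U')(N) = Pow(Mul(2, N), Rational(1, 2)) = Mul(Pow(2, Rational(1, 2)), Pow(N, Rational(1, 2))))
Mul(Add(t, -2648), Add(Function('U')(Function('f')(8, -8)), -3822)) = Mul(Add(-916, -2648), Add(Mul(Pow(2, Rational(1, 2)), Pow(Mul(2, 8), Rational(1, 2))), -3822)) = Mul(-3564, Add(Mul(Pow(2, Rational(1, 2)), Pow(16, Rational(1, 2))), -3822)) = Mul(-3564, Add(Mul(Pow(2, Rational(1, 2)), 4), -3822)) = Mul(-3564, Add(Mul(4, Pow(2, Rational(1, 2))), -3822)) = Mul(-3564, Add(-3822, Mul(4, Pow(2, Rational(1, 2))))) = Add(13621608, Mul(-14256, Pow(2, Rational(1, 2))))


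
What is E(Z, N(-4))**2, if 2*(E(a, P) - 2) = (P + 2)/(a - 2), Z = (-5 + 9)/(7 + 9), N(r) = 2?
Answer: 36/49 ≈ 0.73469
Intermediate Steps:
Z = 1/4 (Z = 4/16 = 4*(1/16) = 1/4 ≈ 0.25000)
E(a, P) = 2 + (2 + P)/(2*(-2 + a)) (E(a, P) = 2 + ((P + 2)/(a - 2))/2 = 2 + ((2 + P)/(-2 + a))/2 = 2 + (2 + P)/(2*(-2 + a)))
E(Z, N(-4))**2 = ((-6 + 2 + 4*(1/4))/(2*(-2 + 1/4)))**2 = ((-6 + 2 + 1)/(2*(-7/4)))**2 = ((1/2)*(-4/7)*(-3))**2 = (6/7)**2 = 36/49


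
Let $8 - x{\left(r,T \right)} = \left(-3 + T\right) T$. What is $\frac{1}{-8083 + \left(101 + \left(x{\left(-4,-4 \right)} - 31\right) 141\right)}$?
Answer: $- \frac{1}{15173} \approx -6.5907 \cdot 10^{-5}$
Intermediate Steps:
$x{\left(r,T \right)} = 8 - T \left(-3 + T\right)$ ($x{\left(r,T \right)} = 8 - \left(-3 + T\right) T = 8 - T \left(-3 + T\right)$)
$\frac{1}{-8083 + \left(101 + \left(x{\left(-4,-4 \right)} - 31\right) 141\right)} = \frac{1}{-8083 + \left(101 + \left(\left(8 - \left(-4\right)^{2} + 3 \left(-4\right)\right) - 31\right) 141\right)} = \frac{1}{-8083 + \left(101 + \left(\left(8 - 16 - 12\right) - 31\right) 141\right)} = \frac{1}{-8083 + \left(101 + \left(-20 - 31\right) 141\right)} = \frac{1}{-8083 + \left(101 - 7191\right)} = \frac{1}{-8083 - 7090} = \frac{1}{-15173} = - \frac{1}{15173}$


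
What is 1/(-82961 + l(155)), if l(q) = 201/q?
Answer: -155/12858754 ≈ -1.2054e-5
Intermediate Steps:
1/(-82961 + l(155)) = 1/(-82961 + 201/155) = 1/(-12858754/155) = -155/12858754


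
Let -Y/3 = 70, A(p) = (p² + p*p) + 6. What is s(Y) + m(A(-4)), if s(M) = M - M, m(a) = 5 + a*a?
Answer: 1449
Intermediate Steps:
A(p) = 6 + 2*p² (A(p) = (p² + p²) + 6 = 2*p² + 6 = 6 + 2*p²)
Y = -210 (Y = -3*70 = -210)
m(a) = 5 + a²
s(M) = 0
s(Y) + m(A(-4)) = 0 + (5 + (6 + 2*(-4)²)²) = 0 + (5 + (6 + 2*16)²) = 0 + (5 + (6 + 32)²) = 0 + (5 + 38²) = 0 + (5 + 1444) = 0 + 1449 = 1449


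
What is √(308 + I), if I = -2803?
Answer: I*√2495 ≈ 49.95*I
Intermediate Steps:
√(308 + I) = √(308 - 2803) = √(-2495) = I*√2495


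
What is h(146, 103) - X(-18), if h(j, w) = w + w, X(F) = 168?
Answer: 38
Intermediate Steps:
h(j, w) = 2*w
h(146, 103) - X(-18) = 2*103 - 1*168 = 206 - 168 = 38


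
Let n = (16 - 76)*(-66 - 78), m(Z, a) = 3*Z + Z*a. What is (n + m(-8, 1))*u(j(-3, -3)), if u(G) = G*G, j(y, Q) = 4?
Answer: 137728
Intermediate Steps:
u(G) = G²
n = 8640 (n = -60*(-144) = 8640)
(n + m(-8, 1))*u(j(-3, -3)) = (8640 - 8*(3 + 1))*4² = (8640 - 8*4)*16 = (8640 - 32)*16 = 8608*16 = 137728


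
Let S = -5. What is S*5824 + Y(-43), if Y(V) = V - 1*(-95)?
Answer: -29068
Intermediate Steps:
Y(V) = 95 + V (Y(V) = V + 95 = 95 + V)
S*5824 + Y(-43) = -5*5824 + (95 - 43) = -29120 + 52 = -29068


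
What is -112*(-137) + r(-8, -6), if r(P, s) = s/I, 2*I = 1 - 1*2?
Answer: 15356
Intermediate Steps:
I = -1/2 (I = (1 - 1*2)/2 = (1 - 2)/2 = (1/2)*(-1) = -1/2 ≈ -0.50000)
r(P, s) = -2*s (r(P, s) = s/(-1/2) = s*(-2) = -2*s)
-112*(-137) + r(-8, -6) = -112*(-137) - 2*(-6) = 15344 + 12 = 15356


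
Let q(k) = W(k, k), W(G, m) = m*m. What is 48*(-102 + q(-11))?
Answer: 912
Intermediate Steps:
W(G, m) = m²
q(k) = k²
48*(-102 + q(-11)) = 48*(-102 + (-11)²) = 48*(-102 + 121) = 48*19 = 912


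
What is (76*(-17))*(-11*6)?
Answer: 85272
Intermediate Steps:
(76*(-17))*(-11*6) = -1292*(-66) = 85272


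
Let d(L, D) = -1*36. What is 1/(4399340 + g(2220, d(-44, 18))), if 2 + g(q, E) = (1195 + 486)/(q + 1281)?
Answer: 3501/15402084019 ≈ 2.2731e-7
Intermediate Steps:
d(L, D) = -36
g(q, E) = -2 + 1681/(1281 + q) (g(q, E) = -2 + (1195 + 486)/(q + 1281) = -2 + 1681/(1281 + q))
1/(4399340 + g(2220, d(-44, 18))) = 1/(4399340 + (-881 - 2*2220)/(1281 + 2220)) = 1/(4399340 + (-881 - 4440)/3501) = 1/(4399340 + (1/3501)*(-5321)) = 1/(4399340 - 5321/3501) = 1/(15402084019/3501) = 3501/15402084019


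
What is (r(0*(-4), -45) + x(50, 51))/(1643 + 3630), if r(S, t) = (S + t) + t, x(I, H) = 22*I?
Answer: 1010/5273 ≈ 0.19154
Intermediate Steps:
r(S, t) = S + 2*t
(r(0*(-4), -45) + x(50, 51))/(1643 + 3630) = ((0*(-4) + 2*(-45)) + 22*50)/(1643 + 3630) = ((0 - 90) + 1100)/5273 = (-90 + 1100)*(1/5273) = 1010*(1/5273) = 1010/5273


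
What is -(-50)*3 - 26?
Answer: 124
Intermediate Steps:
-(-50)*3 - 26 = -50*(-3) - 26 = 150 - 26 = 124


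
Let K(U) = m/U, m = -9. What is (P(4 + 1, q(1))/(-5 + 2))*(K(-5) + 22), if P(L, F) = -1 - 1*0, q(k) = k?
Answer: 119/15 ≈ 7.9333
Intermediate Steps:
P(L, F) = -1 (P(L, F) = -1 + 0 = -1)
K(U) = -9/U
(P(4 + 1, q(1))/(-5 + 2))*(K(-5) + 22) = (-1/(-5 + 2))*(-9/(-5) + 22) = (-1/(-3))*(-9*(-⅕) + 22) = (-1*(-⅓))*(9/5 + 22) = (⅓)*(119/5) = 119/15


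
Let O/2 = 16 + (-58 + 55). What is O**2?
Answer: 676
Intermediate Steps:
O = 26 (O = 2*(16 + (-58 + 55)) = 2*(16 - 3) = 2*13 = 26)
O**2 = 26**2 = 676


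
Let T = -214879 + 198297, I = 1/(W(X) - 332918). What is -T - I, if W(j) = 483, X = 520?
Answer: 5512437171/332435 ≈ 16582.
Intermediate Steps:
I = -1/332435 (I = 1/(483 - 332918) = 1/(-332435) = -1/332435 ≈ -3.0081e-6)
T = -16582
-T - I = -1*(-16582) - 1*(-1/332435) = 16582 + 1/332435 = 5512437171/332435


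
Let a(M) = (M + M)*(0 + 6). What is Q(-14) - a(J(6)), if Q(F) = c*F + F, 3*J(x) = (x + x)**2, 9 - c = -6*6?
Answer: -1220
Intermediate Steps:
c = 45 (c = 9 - (-6)*6 = 9 - 1*(-36) = 9 + 36 = 45)
J(x) = 4*x**2/3 (J(x) = (x + x)**2/3 = (2*x)**2/3 = (4*x**2)/3 = 4*x**2/3)
Q(F) = 46*F (Q(F) = 45*F + F = 46*F)
a(M) = 12*M (a(M) = (2*M)*6 = 12*M)
Q(-14) - a(J(6)) = 46*(-14) - 12*(4/3)*6**2 = -644 - 12*(4/3)*36 = -644 - 12*48 = -644 - 1*576 = -644 - 576 = -1220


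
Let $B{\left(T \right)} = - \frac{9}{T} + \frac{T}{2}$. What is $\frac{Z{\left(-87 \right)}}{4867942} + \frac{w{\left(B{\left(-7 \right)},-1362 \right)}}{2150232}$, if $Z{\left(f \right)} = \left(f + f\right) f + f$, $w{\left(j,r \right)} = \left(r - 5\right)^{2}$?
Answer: $\frac{4564516404935}{5233602331272} \approx 0.87216$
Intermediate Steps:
$B{\left(T \right)} = \frac{T}{2} - \frac{9}{T}$ ($B{\left(T \right)} = - \frac{9}{T} + T \frac{1}{2} = - \frac{9}{T} + \frac{T}{2} = \frac{T}{2} - \frac{9}{T}$)
$w{\left(j,r \right)} = \left(-5 + r\right)^{2}$
$Z{\left(f \right)} = f + 2 f^{2}$ ($Z{\left(f \right)} = 2 f f + f = 2 f^{2} + f = f + 2 f^{2}$)
$\frac{Z{\left(-87 \right)}}{4867942} + \frac{w{\left(B{\left(-7 \right)},-1362 \right)}}{2150232} = \frac{\left(-87\right) \left(1 + 2 \left(-87\right)\right)}{4867942} + \frac{\left(-5 - 1362\right)^{2}}{2150232} = - 87 \left(1 - 174\right) \frac{1}{4867942} + \left(-1367\right)^{2} \cdot \frac{1}{2150232} = \left(-87\right) \left(-173\right) \frac{1}{4867942} + 1868689 \cdot \frac{1}{2150232} = 15051 \cdot \frac{1}{4867942} + \frac{1868689}{2150232} = \frac{15051}{4867942} + \frac{1868689}{2150232} = \frac{4564516404935}{5233602331272}$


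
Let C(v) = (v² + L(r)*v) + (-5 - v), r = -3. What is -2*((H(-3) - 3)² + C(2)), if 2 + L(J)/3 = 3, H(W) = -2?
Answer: -56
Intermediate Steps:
L(J) = 3 (L(J) = -6 + 3*3 = -6 + 9 = 3)
C(v) = -5 + v² + 2*v (C(v) = (v² + 3*v) + (-5 - v) = -5 + v² + 2*v)
-2*((H(-3) - 3)² + C(2)) = -2*((-2 - 3)² + (-5 + 2² + 2*2)) = -2*((-5)² + (-5 + 4 + 4)) = -2*(25 + 3) = -2*28 = -56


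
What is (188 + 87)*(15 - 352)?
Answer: -92675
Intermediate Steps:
(188 + 87)*(15 - 352) = 275*(-337) = -92675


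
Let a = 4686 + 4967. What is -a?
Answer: -9653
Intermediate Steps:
a = 9653
-a = -1*9653 = -9653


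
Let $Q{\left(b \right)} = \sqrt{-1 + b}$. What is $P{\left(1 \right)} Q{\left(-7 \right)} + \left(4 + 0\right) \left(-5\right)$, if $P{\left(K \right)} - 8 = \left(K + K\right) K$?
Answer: $-20 + 20 i \sqrt{2} \approx -20.0 + 28.284 i$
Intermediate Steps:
$P{\left(K \right)} = 8 + 2 K^{2}$ ($P{\left(K \right)} = 8 + \left(K + K\right) K = 8 + 2 K K = 8 + 2 K^{2}$)
$P{\left(1 \right)} Q{\left(-7 \right)} + \left(4 + 0\right) \left(-5\right) = \left(8 + 2 \cdot 1^{2}\right) \sqrt{-1 - 7} + \left(4 + 0\right) \left(-5\right) = \left(8 + 2 \cdot 1\right) \sqrt{-8} + 4 \left(-5\right) = \left(8 + 2\right) 2 i \sqrt{2} - 20 = 10 \cdot 2 i \sqrt{2} - 20 = 20 i \sqrt{2} - 20 = -20 + 20 i \sqrt{2}$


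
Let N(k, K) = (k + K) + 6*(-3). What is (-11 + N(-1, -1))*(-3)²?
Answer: -279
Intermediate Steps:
N(k, K) = -18 + K + k (N(k, K) = (K + k) - 18 = -18 + K + k)
(-11 + N(-1, -1))*(-3)² = (-11 + (-18 - 1 - 1))*(-3)² = (-11 - 20)*9 = -31*9 = -279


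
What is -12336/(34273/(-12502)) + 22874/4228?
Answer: 326422936909/72453122 ≈ 4505.3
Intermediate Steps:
-12336/(34273/(-12502)) + 22874/4228 = -12336/(34273*(-1/12502)) + 22874*(1/4228) = -12336/(-34273/12502) + 11437/2114 = -12336*(-12502/34273) + 11437/2114 = 154224672/34273 + 11437/2114 = 326422936909/72453122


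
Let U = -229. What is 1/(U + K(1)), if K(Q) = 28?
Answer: -1/201 ≈ -0.0049751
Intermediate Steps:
1/(U + K(1)) = 1/(-229 + 28) = 1/(-201) = -1/201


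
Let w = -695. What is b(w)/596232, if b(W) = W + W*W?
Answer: 241165/298116 ≈ 0.80896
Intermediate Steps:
b(W) = W + W**2
b(w)/596232 = -695*(1 - 695)/596232 = -695*(-694)*(1/596232) = 482330*(1/596232) = 241165/298116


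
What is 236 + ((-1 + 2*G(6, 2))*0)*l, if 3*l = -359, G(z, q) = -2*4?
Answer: 236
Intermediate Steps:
G(z, q) = -8
l = -359/3 (l = (1/3)*(-359) = -359/3 ≈ -119.67)
236 + ((-1 + 2*G(6, 2))*0)*l = 236 + ((-1 + 2*(-8))*0)*(-359/3) = 236 + ((-1 - 16)*0)*(-359/3) = 236 - 17*0*(-359/3) = 236 + 0*(-359/3) = 236 + 0 = 236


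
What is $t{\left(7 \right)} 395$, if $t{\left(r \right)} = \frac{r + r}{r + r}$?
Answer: $395$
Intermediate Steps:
$t{\left(r \right)} = 1$ ($t{\left(r \right)} = \frac{2 r}{2 r} = 2 r \frac{1}{2 r} = 1$)
$t{\left(7 \right)} 395 = 1 \cdot 395 = 395$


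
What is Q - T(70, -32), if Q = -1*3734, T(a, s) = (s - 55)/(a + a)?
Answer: -522673/140 ≈ -3733.4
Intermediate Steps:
T(a, s) = (-55 + s)/(2*a) (T(a, s) = (-55 + s)/((2*a)) = (-55 + s)*(1/(2*a)) = (-55 + s)/(2*a))
Q = -3734
Q - T(70, -32) = -3734 - (-55 - 32)/(2*70) = -3734 - (-87)/(2*70) = -3734 - 1*(-87/140) = -3734 + 87/140 = -522673/140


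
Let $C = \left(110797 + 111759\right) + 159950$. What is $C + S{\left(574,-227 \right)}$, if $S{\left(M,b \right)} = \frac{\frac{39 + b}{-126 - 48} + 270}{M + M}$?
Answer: $\frac{9550798210}{24969} \approx 3.8251 \cdot 10^{5}$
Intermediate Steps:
$C = 382506$ ($C = 222556 + 159950 = 382506$)
$S{\left(M,b \right)} = \frac{\frac{15647}{58} - \frac{b}{174}}{2 M}$ ($S{\left(M,b \right)} = \frac{\frac{39 + b}{-174} + 270}{2 M} = \left(\left(39 + b\right) \left(- \frac{1}{174}\right) + 270\right) \frac{1}{2 M} = \left(\left(- \frac{13}{58} - \frac{b}{174}\right) + 270\right) \frac{1}{2 M} = \left(\frac{15647}{58} - \frac{b}{174}\right) \frac{1}{2 M} = \frac{\frac{15647}{58} - \frac{b}{174}}{2 M}$)
$C + S{\left(574,-227 \right)} = 382506 + \frac{46941 - -227}{348 \cdot 574} = 382506 + \frac{1}{348} \cdot \frac{1}{574} \left(46941 + 227\right) = 382506 + \frac{1}{348} \cdot \frac{1}{574} \cdot 47168 = 382506 + \frac{5896}{24969} = \frac{9550798210}{24969}$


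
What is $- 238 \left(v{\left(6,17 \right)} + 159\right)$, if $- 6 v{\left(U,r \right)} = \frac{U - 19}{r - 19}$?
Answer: $- \frac{225505}{6} \approx -37584.0$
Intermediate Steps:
$v{\left(U,r \right)} = - \frac{-19 + U}{6 \left(-19 + r\right)}$ ($v{\left(U,r \right)} = - \frac{\left(U - 19\right) \frac{1}{r - 19}}{6} = - \frac{\left(-19 + U\right) \frac{1}{-19 + r}}{6} = - \frac{\frac{1}{-19 + r} \left(-19 + U\right)}{6} = - \frac{-19 + U}{6 \left(-19 + r\right)}$)
$- 238 \left(v{\left(6,17 \right)} + 159\right) = - 238 \left(\frac{19 - 6}{6 \left(-19 + 17\right)} + 159\right) = - 238 \left(\frac{19 - 6}{6 \left(-2\right)} + 159\right) = - 238 \left(\frac{1}{6} \left(- \frac{1}{2}\right) 13 + 159\right) = - 238 \left(- \frac{13}{12} + 159\right) = \left(-238\right) \frac{1895}{12} = - \frac{225505}{6}$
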